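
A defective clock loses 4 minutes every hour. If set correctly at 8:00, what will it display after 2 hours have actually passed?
For every 60 true minutes, the faulty clock advances 60 - 4 = 56 minutes.
True elapsed: 2 hours = 120 minutes.
Faulty clock advances: 120 x 56/60 = 112 minutes (drift: 8 minutes behind).
Shown time: 8:00 + 112 minutes = 9:52.

Final answer: 9:52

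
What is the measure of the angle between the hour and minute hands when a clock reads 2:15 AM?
Hour hand position: 2 x 30 + 15 x 0.5 = 67.5 degrees
Minute hand position: 15 x 6 = 90 degrees
Difference: |67.5 - 90| = 22.5 degrees
The angle between the hands is 22.5 degrees

Final answer: 22.5 degrees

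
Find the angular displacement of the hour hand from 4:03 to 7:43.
The hour hand moves 0.5 degrees per minute.
Time elapsed: 7:43 - 4:03 = 220 minutes
Angular displacement: 220 x 0.5 = 110 degrees

Final answer: 110 degrees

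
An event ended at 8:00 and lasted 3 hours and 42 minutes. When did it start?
Starting time: 8:00 = 480 total minutes past 12:00
Subtracting: 3 hours and 42 minutes = 222 minutes
480 - 222 = 258 minutes
= 4 hours and 18 minutes past 12:00 = 4:18

Final answer: 4:18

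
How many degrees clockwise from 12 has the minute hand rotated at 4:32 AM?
The minute hand moves 6 degrees per minute.
At 4:32: 32 x 6 = 192 degrees

Final answer: 192 degrees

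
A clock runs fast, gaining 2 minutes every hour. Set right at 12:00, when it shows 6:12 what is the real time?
For every 60 true minutes, the faulty clock advances 62 minutes, so 1 faulty-clock minute corresponds to 60/62 true minutes.
From 12:00 to 6:12 on the faulty dial is 372 minutes.
True elapsed: 372 x 60/62 = 360 minutes = 6 hours.
True time: 12:00 + 6 hours = 6:00.

Final answer: 6:00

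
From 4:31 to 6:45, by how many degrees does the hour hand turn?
The hour hand moves 0.5 degrees per minute.
Time elapsed: 6:45 - 4:31 = 134 minutes
Angular displacement: 134 x 0.5 = 67 degrees

Final answer: 67 degrees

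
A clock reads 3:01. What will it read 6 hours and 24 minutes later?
Starting time: 3:01
Adding 24 minutes to 1 minute: 1 + 24 = 25 minutes
Adding 6 hours: 3 + 6 = 9
Final time: 9:25

Final answer: 9:25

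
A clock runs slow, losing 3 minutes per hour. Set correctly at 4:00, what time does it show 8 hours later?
For every 60 true minutes, the faulty clock advances 60 - 3 = 57 minutes.
True elapsed: 8 hours = 480 minutes.
Faulty clock advances: 480 x 57/60 = 456 minutes (drift: 24 minutes behind).
Shown time: 4:00 + 456 minutes = 11:36.

Final answer: 11:36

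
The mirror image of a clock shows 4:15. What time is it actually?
Reflection across the vertical (12-6) axis maps a hand at angle A degrees to (360 - A) degrees, which sends a reading of T minutes past 12:00 to (720 - T) minutes past 12:00.
Mirror reads 4:15 = 255 minutes past 12:00.
Actual time: (720 - 255) mod 720 = 465 minutes = 7:45.

Final answer: 7:45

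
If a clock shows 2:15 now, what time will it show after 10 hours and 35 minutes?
Starting time: 2:15
Adding 35 minutes to 15 minutes: 15 + 35 = 50 minutes
Adding 10 hours: 2 + 10 = 12
Final time: 12:50

Final answer: 12:50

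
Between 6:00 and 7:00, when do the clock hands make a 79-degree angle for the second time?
At t minutes past 6:00, the hour hand is at 30 x 6 + 0.5t degrees and the minute hand is at 6t degrees.
The smaller angle between them is 79 degrees when |30H - 5.5t| = 79 or |30H - 5.5t| = 281.
With H = 6, solve 30 x 6 - 5.5t = +/- target for each target:
  t = (30 x 6 - 79) / 5.5 = 18.36
  t = (30 x 6 + 79) / 5.5 = 47.09
  t = (30 x 6 - 281) / 5.5 = -18.36 (outside (0, 60))
  t = (30 x 6 + 281) / 5.5 = 83.82 (outside (0, 60))
Valid solutions in (0, 60): {18.36, 47.09} minutes.
The second occurrence is t = 47.09 minutes.
The hands form a 79-degree angle at 47.09 minutes past 6:00.

Final answer: 47.09 minutes past 6:00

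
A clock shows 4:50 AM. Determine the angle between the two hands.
Hour hand position: 4 x 30 + 50 x 0.5 = 145 degrees
Minute hand position: 50 x 6 = 300 degrees
Difference: |145 - 300| = 155 degrees
The angle between the hands is 155 degrees

Final answer: 155 degrees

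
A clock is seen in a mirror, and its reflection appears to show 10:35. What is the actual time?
Reflection across the vertical (12-6) axis maps a hand at angle A degrees to (360 - A) degrees, which sends a reading of T minutes past 12:00 to (720 - T) minutes past 12:00.
Mirror reads 10:35 = 635 minutes past 12:00.
Actual time: (720 - 635) mod 720 = 85 minutes = 1:25.

Final answer: 1:25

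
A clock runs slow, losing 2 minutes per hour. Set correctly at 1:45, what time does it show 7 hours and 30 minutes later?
For every 60 true minutes, the faulty clock advances 60 - 2 = 58 minutes.
True elapsed: 7 hours and 30 minutes = 450 minutes.
Faulty clock advances: 450 x 58/60 = 435 minutes (drift: 15 minutes behind).
Shown time: 1:45 + 435 minutes = 9:00.

Final answer: 9:00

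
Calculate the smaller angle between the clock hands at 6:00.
Hour hand position: 6 x 30 + 0 x 0.5 = 180 degrees
Minute hand position: 0 x 6 = 0 degrees
Difference: |180 - 0| = 180 degrees
The angle between the hands is 180 degrees

Final answer: 180 degrees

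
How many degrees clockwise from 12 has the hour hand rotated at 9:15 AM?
The hour hand moves 30 degrees per hour and 0.5 degrees per minute.
At 9:15: (9) x 30 + 15 x 0.5 = 270 + 7.5 = 277.5 degrees

Final answer: 277.5 degrees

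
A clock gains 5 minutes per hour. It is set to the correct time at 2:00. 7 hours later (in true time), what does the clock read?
For every 60 true minutes, the faulty clock advances 60 + 5 = 65 minutes.
True elapsed: 7 hours = 420 minutes.
Faulty clock advances: 420 x 65/60 = 455 minutes (drift: 35 minutes ahead).
Shown time: 2:00 + 455 minutes = 9:35.

Final answer: 9:35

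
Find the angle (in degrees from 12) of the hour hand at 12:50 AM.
The hour hand moves 30 degrees per hour and 0.5 degrees per minute.
At 12:50: (0) x 30 + 50 x 0.5 = 0 + 25 = 25 degrees

Final answer: 25 degrees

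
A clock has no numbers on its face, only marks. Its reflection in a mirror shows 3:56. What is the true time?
Reflection across the vertical (12-6) axis maps a hand at angle A degrees to (360 - A) degrees, which sends a reading of T minutes past 12:00 to (720 - T) minutes past 12:00.
Mirror reads 3:56 = 236 minutes past 12:00.
Actual time: (720 - 236) mod 720 = 484 minutes = 8:04.

Final answer: 8:04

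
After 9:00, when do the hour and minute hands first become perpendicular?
At t minutes past 9:00, the hour hand is at 30 x 9 + 0.5t degrees and the minute hand is at 6t degrees.
The smaller angle between them is 90 degrees when |30H - 5.5t| = 90 or |30H - 5.5t| = 270.
With H = 9, solve 30 x 9 - 5.5t = +/- target for each target:
  t = (30 x 9 - 90) / 5.5 = 32.73
  t = (30 x 9 + 90) / 5.5 = 65.45 (outside (0, 60))
  t = (30 x 9 - 270) / 5.5 = 0 (outside (0, 60))
  t = (30 x 9 + 270) / 5.5 = 98.18 (outside (0, 60))
Valid solutions in (0, 60): {32.73} minutes.
First occurrence: t = 32.73 minutes.
The hands are at right angles at 32.73 minutes past 9:00.

Final answer: 32.73 minutes past 9:00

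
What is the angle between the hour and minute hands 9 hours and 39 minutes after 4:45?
First find the time 9 hours and 39 minutes after 4:45.
Total minutes: 4 x 60 + 45 + 9 x 60 + 39 = 864.
864 mod 720 = 144 minutes = 2:24.
Now compute the angle at 2:24:
Hour hand: 2 x 30 + 24 x 0.5 = 72 degrees
Minute hand: 24 x 6 = 144 degrees
Difference: |72 - 144| = 72 degrees
The angle is 72 degrees

Final answer: 72 degrees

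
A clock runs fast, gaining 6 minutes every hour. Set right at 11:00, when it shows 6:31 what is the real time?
For every 60 true minutes, the faulty clock advances 66 minutes, so 1 faulty-clock minute corresponds to 60/66 true minutes.
From 11:00 to 6:31 on the faulty dial is 451 minutes.
True elapsed: 451 x 60/66 = 410 minutes = 6 hours and 50 minutes.
True time: 11:00 + 6 hours and 50 minutes = 5:50.

Final answer: 5:50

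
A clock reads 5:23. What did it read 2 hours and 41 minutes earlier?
Starting time: 5:23 = 323 total minutes past 12:00
Subtracting: 2 hours and 41 minutes = 161 minutes
323 - 161 = 162 minutes
= 2 hours and 42 minutes past 12:00 = 2:42

Final answer: 2:42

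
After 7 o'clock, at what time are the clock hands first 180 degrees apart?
For hands to be 180 degrees apart: |30H - 5.5t| = 180
With H = 7: t = (30 x 7 + 180)/5.5 = 70.91 or t = (30 x 7 - 180)/5.5 = 5.45
First valid solution (0 < t < 60): t = 5.45 minutes
The hands are opposite at 5.45 minutes past 7:00.

Final answer: 5.45 minutes past 7:00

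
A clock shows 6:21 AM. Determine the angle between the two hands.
Hour hand position: 6 x 30 + 21 x 0.5 = 190.5 degrees
Minute hand position: 21 x 6 = 126 degrees
Difference: |190.5 - 126| = 64.5 degrees
The angle between the hands is 64.5 degrees

Final answer: 64.5 degrees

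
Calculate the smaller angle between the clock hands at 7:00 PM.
Hour hand position: 7 x 30 + 0 x 0.5 = 210 degrees
Minute hand position: 0 x 6 = 0 degrees
Difference: |210 - 0| = 210 degrees
Since 210 > 180, the smaller angle is 360 - 210 = 150 degrees

Final answer: 150 degrees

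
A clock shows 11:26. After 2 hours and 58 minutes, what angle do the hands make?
First find the time 2 hours and 58 minutes after 11:26.
Total minutes: 11 x 60 + 26 + 2 x 60 + 58 = 864.
864 mod 720 = 144 minutes = 2:24.
Now compute the angle at 2:24:
Hour hand: 2 x 30 + 24 x 0.5 = 72 degrees
Minute hand: 24 x 6 = 144 degrees
Difference: |72 - 144| = 72 degrees
The angle is 72 degrees

Final answer: 72 degrees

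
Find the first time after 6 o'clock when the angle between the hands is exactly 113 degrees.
At t minutes past 6:00, the hour hand is at 30 x 6 + 0.5t degrees and the minute hand is at 6t degrees.
The smaller angle between them is 113 degrees when |30H - 5.5t| = 113 or |30H - 5.5t| = 247.
With H = 6, solve 30 x 6 - 5.5t = +/- target for each target:
  t = (30 x 6 - 113) / 5.5 = 12.18
  t = (30 x 6 + 113) / 5.5 = 53.27
  t = (30 x 6 - 247) / 5.5 = -12.18 (outside (0, 60))
  t = (30 x 6 + 247) / 5.5 = 77.64 (outside (0, 60))
Valid solutions in (0, 60): {12.18, 53.27} minutes.
The first occurrence is t = 12.18 minutes.
The hands form a 113-degree angle at 12.18 minutes past 6:00.

Final answer: 12.18 minutes past 6:00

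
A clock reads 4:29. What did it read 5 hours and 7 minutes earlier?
Starting time: 4:29 = 269 total minutes past 12:00
Subtracting: 5 hours and 7 minutes = 307 minutes
269 - 307 = -38 (negative, add 12 hours = 720) = 682 minutes
= 11 hours and 22 minutes past 12:00 = 11:22

Final answer: 11:22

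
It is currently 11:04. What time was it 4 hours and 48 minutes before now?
Starting time: 11:04 = 664 total minutes past 12:00
Subtracting: 4 hours and 48 minutes = 288 minutes
664 - 288 = 376 minutes
= 6 hours and 16 minutes past 12:00 = 6:16

Final answer: 6:16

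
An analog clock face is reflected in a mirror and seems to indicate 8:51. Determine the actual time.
Reflection across the vertical (12-6) axis maps a hand at angle A degrees to (360 - A) degrees, which sends a reading of T minutes past 12:00 to (720 - T) minutes past 12:00.
Mirror reads 8:51 = 531 minutes past 12:00.
Actual time: (720 - 531) mod 720 = 189 minutes = 3:09.

Final answer: 3:09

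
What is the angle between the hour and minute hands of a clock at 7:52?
Hour hand position: 7 x 30 + 52 x 0.5 = 236 degrees
Minute hand position: 52 x 6 = 312 degrees
Difference: |236 - 312| = 76 degrees
The angle between the hands is 76 degrees

Final answer: 76 degrees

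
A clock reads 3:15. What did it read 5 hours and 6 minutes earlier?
Starting time: 3:15 = 195 total minutes past 12:00
Subtracting: 5 hours and 6 minutes = 306 minutes
195 - 306 = -111 (negative, add 12 hours = 720) = 609 minutes
= 10 hours and 9 minutes past 12:00 = 10:09

Final answer: 10:09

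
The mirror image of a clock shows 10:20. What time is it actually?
Reflection across the vertical (12-6) axis maps a hand at angle A degrees to (360 - A) degrees, which sends a reading of T minutes past 12:00 to (720 - T) minutes past 12:00.
Mirror reads 10:20 = 620 minutes past 12:00.
Actual time: (720 - 620) mod 720 = 100 minutes = 1:40.

Final answer: 1:40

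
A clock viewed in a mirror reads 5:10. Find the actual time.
Reflection across the vertical (12-6) axis maps a hand at angle A degrees to (360 - A) degrees, which sends a reading of T minutes past 12:00 to (720 - T) minutes past 12:00.
Mirror reads 5:10 = 310 minutes past 12:00.
Actual time: (720 - 310) mod 720 = 410 minutes = 6:50.

Final answer: 6:50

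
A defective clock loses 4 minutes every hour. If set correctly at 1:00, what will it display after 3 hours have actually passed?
For every 60 true minutes, the faulty clock advances 60 - 4 = 56 minutes.
True elapsed: 3 hours = 180 minutes.
Faulty clock advances: 180 x 56/60 = 168 minutes (drift: 12 minutes behind).
Shown time: 1:00 + 168 minutes = 3:48.

Final answer: 3:48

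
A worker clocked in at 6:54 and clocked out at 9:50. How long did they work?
From 6:54 to 9:50:
(9 x 60 + 50) - (6 x 60 + 54) = 590 - 414 = 176 minutes
= 2 hours and 56 minutes

Final answer: 2 hours and 56 minutes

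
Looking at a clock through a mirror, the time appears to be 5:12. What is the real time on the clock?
Reflection across the vertical (12-6) axis maps a hand at angle A degrees to (360 - A) degrees, which sends a reading of T minutes past 12:00 to (720 - T) minutes past 12:00.
Mirror reads 5:12 = 312 minutes past 12:00.
Actual time: (720 - 312) mod 720 = 408 minutes = 6:48.

Final answer: 6:48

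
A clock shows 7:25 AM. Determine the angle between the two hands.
Hour hand position: 7 x 30 + 25 x 0.5 = 222.5 degrees
Minute hand position: 25 x 6 = 150 degrees
Difference: |222.5 - 150| = 72.5 degrees
The angle between the hands is 72.5 degrees

Final answer: 72.5 degrees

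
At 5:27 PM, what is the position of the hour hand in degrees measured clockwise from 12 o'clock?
The hour hand moves 30 degrees per hour and 0.5 degrees per minute.
At 5:27: (5) x 30 + 27 x 0.5 = 150 + 13.5 = 163.5 degrees

Final answer: 163.5 degrees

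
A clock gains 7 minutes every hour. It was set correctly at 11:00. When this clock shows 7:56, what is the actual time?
For every 60 true minutes, the faulty clock advances 67 minutes, so 1 faulty-clock minute corresponds to 60/67 true minutes.
From 11:00 to 7:56 on the faulty dial is 536 minutes.
True elapsed: 536 x 60/67 = 480 minutes = 8 hours.
True time: 11:00 + 8 hours = 7:00.

Final answer: 7:00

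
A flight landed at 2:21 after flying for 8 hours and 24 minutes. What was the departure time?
Starting time: 2:21 = 141 total minutes past 12:00
Subtracting: 8 hours and 24 minutes = 504 minutes
141 - 504 = -363 (negative, add 12 hours = 720) = 357 minutes
= 5 hours and 57 minutes past 12:00 = 5:57

Final answer: 5:57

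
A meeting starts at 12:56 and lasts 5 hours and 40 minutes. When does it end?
Starting time: 12:56
Adding 40 minutes to 56 minutes: 56 + 40 = 96 minutes = 1 hour and 36 minutes
Adding 5 hours: 12 + 5 + 1 (carry) = 18 - 12 = 6
Final time: 6:36

Final answer: 6:36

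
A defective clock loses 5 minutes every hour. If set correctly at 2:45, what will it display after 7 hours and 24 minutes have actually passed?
For every 60 true minutes, the faulty clock advances 60 - 5 = 55 minutes.
True elapsed: 7 hours and 24 minutes = 444 minutes.
Faulty clock advances: 444 x 55/60 = 407 minutes (drift: 37 minutes behind).
Shown time: 2:45 + 407 minutes = 9:32.

Final answer: 9:32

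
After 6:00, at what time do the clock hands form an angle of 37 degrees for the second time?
At t minutes past 6:00, the hour hand is at 30 x 6 + 0.5t degrees and the minute hand is at 6t degrees.
The smaller angle between them is 37 degrees when |30H - 5.5t| = 37 or |30H - 5.5t| = 323.
With H = 6, solve 30 x 6 - 5.5t = +/- target for each target:
  t = (30 x 6 - 37) / 5.5 = 26
  t = (30 x 6 + 37) / 5.5 = 39.45
  t = (30 x 6 - 323) / 5.5 = -26 (outside (0, 60))
  t = (30 x 6 + 323) / 5.5 = 91.45 (outside (0, 60))
Valid solutions in (0, 60): {26, 39.45} minutes.
The second occurrence is t = 39.45 minutes.
The hands form a 37-degree angle at 39.45 minutes past 6:00.

Final answer: 39.45 minutes past 6:00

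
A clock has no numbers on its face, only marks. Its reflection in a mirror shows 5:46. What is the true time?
Reflection across the vertical (12-6) axis maps a hand at angle A degrees to (360 - A) degrees, which sends a reading of T minutes past 12:00 to (720 - T) minutes past 12:00.
Mirror reads 5:46 = 346 minutes past 12:00.
Actual time: (720 - 346) mod 720 = 374 minutes = 6:14.

Final answer: 6:14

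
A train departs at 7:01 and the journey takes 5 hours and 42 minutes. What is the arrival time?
Starting time: 7:01
Adding 42 minutes to 1 minute: 1 + 42 = 43 minutes
Adding 5 hours: 7 + 5 = 12
Final time: 12:43

Final answer: 12:43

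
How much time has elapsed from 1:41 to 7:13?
From 1:41 to 7:13:
(7 x 60 + 13) - (1 x 60 + 41) = 433 - 101 = 332 minutes
= 5 hours and 32 minutes

Final answer: 5 hours and 32 minutes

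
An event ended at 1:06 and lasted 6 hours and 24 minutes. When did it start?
Starting time: 1:06 = 66 total minutes past 12:00
Subtracting: 6 hours and 24 minutes = 384 minutes
66 - 384 = -318 (negative, add 12 hours = 720) = 402 minutes
= 6 hours and 42 minutes past 12:00 = 6:42

Final answer: 6:42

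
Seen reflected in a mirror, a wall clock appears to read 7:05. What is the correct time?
Reflection across the vertical (12-6) axis maps a hand at angle A degrees to (360 - A) degrees, which sends a reading of T minutes past 12:00 to (720 - T) minutes past 12:00.
Mirror reads 7:05 = 425 minutes past 12:00.
Actual time: (720 - 425) mod 720 = 295 minutes = 4:55.

Final answer: 4:55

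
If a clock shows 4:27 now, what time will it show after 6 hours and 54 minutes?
Starting time: 4:27
Adding 54 minutes to 27 minutes: 27 + 54 = 81 minutes = 1 hour and 21 minutes
Adding 6 hours: 4 + 6 + 1 (carry) = 11
Final time: 11:21

Final answer: 11:21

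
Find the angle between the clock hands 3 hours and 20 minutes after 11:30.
First find the time 3 hours and 20 minutes after 11:30.
Total minutes: 11 x 60 + 30 + 3 x 60 + 20 = 890.
890 mod 720 = 170 minutes = 2:50.
Now compute the angle at 2:50:
Hour hand: 2 x 30 + 50 x 0.5 = 85 degrees
Minute hand: 50 x 6 = 300 degrees
Difference: |85 - 300| = 215 degrees
Smaller angle: 360 - 215 = 145 degrees

Final answer: 145 degrees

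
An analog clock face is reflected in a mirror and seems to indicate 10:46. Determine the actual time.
Reflection across the vertical (12-6) axis maps a hand at angle A degrees to (360 - A) degrees, which sends a reading of T minutes past 12:00 to (720 - T) minutes past 12:00.
Mirror reads 10:46 = 646 minutes past 12:00.
Actual time: (720 - 646) mod 720 = 74 minutes = 1:14.

Final answer: 1:14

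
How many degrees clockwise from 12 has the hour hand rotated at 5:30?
The hour hand moves 30 degrees per hour and 0.5 degrees per minute.
At 5:30: (5) x 30 + 30 x 0.5 = 150 + 15 = 165 degrees

Final answer: 165 degrees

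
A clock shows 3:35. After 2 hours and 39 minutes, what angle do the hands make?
First find the time 2 hours and 39 minutes after 3:35.
Total minutes: 3 x 60 + 35 + 2 x 60 + 39 = 374.
374 mod 720 = 374 minutes = 6:14.
Now compute the angle at 6:14:
Hour hand: 6 x 30 + 14 x 0.5 = 187 degrees
Minute hand: 14 x 6 = 84 degrees
Difference: |187 - 84| = 103 degrees
The angle is 103 degrees

Final answer: 103 degrees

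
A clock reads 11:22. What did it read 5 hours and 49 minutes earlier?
Starting time: 11:22 = 682 total minutes past 12:00
Subtracting: 5 hours and 49 minutes = 349 minutes
682 - 349 = 333 minutes
= 5 hours and 33 minutes past 12:00 = 5:33

Final answer: 5:33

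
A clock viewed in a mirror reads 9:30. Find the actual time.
Reflection across the vertical (12-6) axis maps a hand at angle A degrees to (360 - A) degrees, which sends a reading of T minutes past 12:00 to (720 - T) minutes past 12:00.
Mirror reads 9:30 = 570 minutes past 12:00.
Actual time: (720 - 570) mod 720 = 150 minutes = 2:30.

Final answer: 2:30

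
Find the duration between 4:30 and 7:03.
From 4:30 to 7:03:
(7 x 60 + 3) - (4 x 60 + 30) = 423 - 270 = 153 minutes
= 2 hours and 33 minutes

Final answer: 2 hours and 33 minutes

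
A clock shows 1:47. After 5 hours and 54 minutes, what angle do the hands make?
First find the time 5 hours and 54 minutes after 1:47.
Total minutes: 1 x 60 + 47 + 5 x 60 + 54 = 461.
461 mod 720 = 461 minutes = 7:41.
Now compute the angle at 7:41:
Hour hand: 7 x 30 + 41 x 0.5 = 230.5 degrees
Minute hand: 41 x 6 = 246 degrees
Difference: |230.5 - 246| = 15.5 degrees
The angle is 15.5 degrees

Final answer: 15.5 degrees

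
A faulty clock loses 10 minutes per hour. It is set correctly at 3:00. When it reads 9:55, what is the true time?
For every 60 true minutes, the faulty clock advances 50 minutes, so 1 faulty-clock minute corresponds to 60/50 true minutes.
From 3:00 to 9:55 on the faulty dial is 415 minutes.
True elapsed: 415 x 60/50 = 498 minutes = 8 hours and 18 minutes.
True time: 3:00 + 8 hours and 18 minutes = 11:18.

Final answer: 11:18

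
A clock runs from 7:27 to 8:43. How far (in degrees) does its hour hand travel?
The hour hand moves 0.5 degrees per minute.
Time elapsed: 8:43 - 7:27 = 76 minutes
Angular displacement: 76 x 0.5 = 38 degrees

Final answer: 38 degrees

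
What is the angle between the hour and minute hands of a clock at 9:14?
Hour hand position: 9 x 30 + 14 x 0.5 = 277 degrees
Minute hand position: 14 x 6 = 84 degrees
Difference: |277 - 84| = 193 degrees
Since 193 > 180, the smaller angle is 360 - 193 = 167 degrees

Final answer: 167 degrees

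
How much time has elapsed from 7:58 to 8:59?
From 7:58 to 8:59:
(8 x 60 + 59) - (7 x 60 + 58) = 539 - 478 = 61 minutes
= 1 hour and 1 minute

Final answer: 1 hour and 1 minute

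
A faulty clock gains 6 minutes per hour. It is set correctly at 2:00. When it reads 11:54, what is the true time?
For every 60 true minutes, the faulty clock advances 66 minutes, so 1 faulty-clock minute corresponds to 60/66 true minutes.
From 2:00 to 11:54 on the faulty dial is 594 minutes.
True elapsed: 594 x 60/66 = 540 minutes = 9 hours.
True time: 2:00 + 9 hours = 11:00.

Final answer: 11:00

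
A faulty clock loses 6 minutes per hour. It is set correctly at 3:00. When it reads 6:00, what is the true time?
For every 60 true minutes, the faulty clock advances 54 minutes, so 1 faulty-clock minute corresponds to 60/54 true minutes.
From 3:00 to 6:00 on the faulty dial is 180 minutes.
True elapsed: 180 x 60/54 = 200 minutes = 3 hours and 20 minutes.
True time: 3:00 + 3 hours and 20 minutes = 6:20.

Final answer: 6:20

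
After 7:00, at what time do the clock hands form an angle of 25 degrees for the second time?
At t minutes past 7:00, the hour hand is at 30 x 7 + 0.5t degrees and the minute hand is at 6t degrees.
The smaller angle between them is 25 degrees when |30H - 5.5t| = 25 or |30H - 5.5t| = 335.
With H = 7, solve 30 x 7 - 5.5t = +/- target for each target:
  t = (30 x 7 - 25) / 5.5 = 33.64
  t = (30 x 7 + 25) / 5.5 = 42.73
  t = (30 x 7 - 335) / 5.5 = -22.73 (outside (0, 60))
  t = (30 x 7 + 335) / 5.5 = 99.09 (outside (0, 60))
Valid solutions in (0, 60): {33.64, 42.73} minutes.
The second occurrence is t = 42.73 minutes.
The hands form a 25-degree angle at 42.73 minutes past 7:00.

Final answer: 42.73 minutes past 7:00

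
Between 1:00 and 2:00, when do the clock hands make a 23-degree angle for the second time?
At t minutes past 1:00, the hour hand is at 30 x 1 + 0.5t degrees and the minute hand is at 6t degrees.
The smaller angle between them is 23 degrees when |30H - 5.5t| = 23 or |30H - 5.5t| = 337.
With H = 1, solve 30 x 1 - 5.5t = +/- target for each target:
  t = (30 x 1 - 23) / 5.5 = 1.27
  t = (30 x 1 + 23) / 5.5 = 9.64
  t = (30 x 1 - 337) / 5.5 = -55.82 (outside (0, 60))
  t = (30 x 1 + 337) / 5.5 = 66.73 (outside (0, 60))
Valid solutions in (0, 60): {1.27, 9.64} minutes.
The second occurrence is t = 9.64 minutes.
The hands form a 23-degree angle at 9.64 minutes past 1:00.

Final answer: 9.64 minutes past 1:00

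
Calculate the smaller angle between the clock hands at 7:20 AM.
Hour hand position: 7 x 30 + 20 x 0.5 = 220 degrees
Minute hand position: 20 x 6 = 120 degrees
Difference: |220 - 120| = 100 degrees
The angle between the hands is 100 degrees

Final answer: 100 degrees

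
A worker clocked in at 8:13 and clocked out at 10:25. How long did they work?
From 8:13 to 10:25:
(10 x 60 + 25) - (8 x 60 + 13) = 625 - 493 = 132 minutes
= 2 hours and 12 minutes

Final answer: 2 hours and 12 minutes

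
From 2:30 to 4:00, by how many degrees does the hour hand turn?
The hour hand moves 0.5 degrees per minute.
Time elapsed: 4:00 - 2:30 = 90 minutes
Angular displacement: 90 x 0.5 = 45 degrees

Final answer: 45 degrees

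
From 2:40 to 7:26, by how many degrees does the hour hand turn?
The hour hand moves 0.5 degrees per minute.
Time elapsed: 7:26 - 2:40 = 286 minutes
Angular displacement: 286 x 0.5 = 143 degrees

Final answer: 143 degrees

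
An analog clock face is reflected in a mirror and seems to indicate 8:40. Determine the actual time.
Reflection across the vertical (12-6) axis maps a hand at angle A degrees to (360 - A) degrees, which sends a reading of T minutes past 12:00 to (720 - T) minutes past 12:00.
Mirror reads 8:40 = 520 minutes past 12:00.
Actual time: (720 - 520) mod 720 = 200 minutes = 3:20.

Final answer: 3:20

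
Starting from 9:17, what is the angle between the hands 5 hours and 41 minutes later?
First find the time 5 hours and 41 minutes after 9:17.
Total minutes: 9 x 60 + 17 + 5 x 60 + 41 = 898.
898 mod 720 = 178 minutes = 2:58.
Now compute the angle at 2:58:
Hour hand: 2 x 30 + 58 x 0.5 = 89 degrees
Minute hand: 58 x 6 = 348 degrees
Difference: |89 - 348| = 259 degrees
Smaller angle: 360 - 259 = 101 degrees

Final answer: 101 degrees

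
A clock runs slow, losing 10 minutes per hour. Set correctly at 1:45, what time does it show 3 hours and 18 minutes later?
For every 60 true minutes, the faulty clock advances 60 - 10 = 50 minutes.
True elapsed: 3 hours and 18 minutes = 198 minutes.
Faulty clock advances: 198 x 50/60 = 165 minutes (drift: 33 minutes behind).
Shown time: 1:45 + 165 minutes = 4:30.

Final answer: 4:30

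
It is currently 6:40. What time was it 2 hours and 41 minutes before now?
Starting time: 6:40 = 400 total minutes past 12:00
Subtracting: 2 hours and 41 minutes = 161 minutes
400 - 161 = 239 minutes
= 3 hours and 59 minutes past 12:00 = 3:59

Final answer: 3:59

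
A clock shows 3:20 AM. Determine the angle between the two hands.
Hour hand position: 3 x 30 + 20 x 0.5 = 100 degrees
Minute hand position: 20 x 6 = 120 degrees
Difference: |100 - 120| = 20 degrees
The angle between the hands is 20 degrees

Final answer: 20 degrees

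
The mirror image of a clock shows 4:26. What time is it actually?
Reflection across the vertical (12-6) axis maps a hand at angle A degrees to (360 - A) degrees, which sends a reading of T minutes past 12:00 to (720 - T) minutes past 12:00.
Mirror reads 4:26 = 266 minutes past 12:00.
Actual time: (720 - 266) mod 720 = 454 minutes = 7:34.

Final answer: 7:34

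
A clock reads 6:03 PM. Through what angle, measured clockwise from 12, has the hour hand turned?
The hour hand moves 30 degrees per hour and 0.5 degrees per minute.
At 6:03: (6) x 30 + 3 x 0.5 = 180 + 1.5 = 181.5 degrees

Final answer: 181.5 degrees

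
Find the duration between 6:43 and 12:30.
From 6:43 to 12:30:
(12 x 60 + 30) - (6 x 60 + 43) = 750 - 403 = 347 minutes
= 5 hours and 47 minutes

Final answer: 5 hours and 47 minutes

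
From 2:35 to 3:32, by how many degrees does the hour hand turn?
The hour hand moves 0.5 degrees per minute.
Time elapsed: 3:32 - 2:35 = 57 minutes
Angular displacement: 57 x 0.5 = 28.5 degrees

Final answer: 28.5 degrees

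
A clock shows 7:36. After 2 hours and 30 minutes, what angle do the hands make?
First find the time 2 hours and 30 minutes after 7:36.
Total minutes: 7 x 60 + 36 + 2 x 60 + 30 = 606.
606 mod 720 = 606 minutes = 10:06.
Now compute the angle at 10:06:
Hour hand: 10 x 30 + 6 x 0.5 = 303 degrees
Minute hand: 6 x 6 = 36 degrees
Difference: |303 - 36| = 267 degrees
Smaller angle: 360 - 267 = 93 degrees

Final answer: 93 degrees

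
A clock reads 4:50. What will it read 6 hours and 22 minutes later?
Starting time: 4:50
Adding 22 minutes to 50 minutes: 50 + 22 = 72 minutes = 1 hour and 12 minutes
Adding 6 hours: 4 + 6 + 1 (carry) = 11
Final time: 11:12

Final answer: 11:12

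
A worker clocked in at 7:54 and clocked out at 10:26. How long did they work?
From 7:54 to 10:26:
(10 x 60 + 26) - (7 x 60 + 54) = 626 - 474 = 152 minutes
= 2 hours and 32 minutes

Final answer: 2 hours and 32 minutes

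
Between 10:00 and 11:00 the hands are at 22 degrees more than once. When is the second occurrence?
At t minutes past 10:00, the hour hand is at 30 x 10 + 0.5t degrees and the minute hand is at 6t degrees.
The smaller angle between them is 22 degrees when |30H - 5.5t| = 22 or |30H - 5.5t| = 338.
With H = 10, solve 30 x 10 - 5.5t = +/- target for each target:
  t = (30 x 10 - 22) / 5.5 = 50.55
  t = (30 x 10 + 22) / 5.5 = 58.55
  t = (30 x 10 - 338) / 5.5 = -6.91 (outside (0, 60))
  t = (30 x 10 + 338) / 5.5 = 116 (outside (0, 60))
Valid solutions in (0, 60): {50.55, 58.55} minutes.
The second occurrence is t = 58.55 minutes.
The hands form a 22-degree angle at 58.55 minutes past 10:00.

Final answer: 58.55 minutes past 10:00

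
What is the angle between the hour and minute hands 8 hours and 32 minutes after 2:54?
First find the time 8 hours and 32 minutes after 2:54.
Total minutes: 2 x 60 + 54 + 8 x 60 + 32 = 686.
686 mod 720 = 686 minutes = 11:26.
Now compute the angle at 11:26:
Hour hand: 11 x 30 + 26 x 0.5 = 343 degrees
Minute hand: 26 x 6 = 156 degrees
Difference: |343 - 156| = 187 degrees
Smaller angle: 360 - 187 = 173 degrees

Final answer: 173 degrees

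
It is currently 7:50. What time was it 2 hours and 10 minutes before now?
Starting time: 7:50 = 470 total minutes past 12:00
Subtracting: 2 hours and 10 minutes = 130 minutes
470 - 130 = 340 minutes
= 5 hours and 40 minutes past 12:00 = 5:40

Final answer: 5:40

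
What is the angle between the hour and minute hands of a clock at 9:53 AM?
Hour hand position: 9 x 30 + 53 x 0.5 = 296.5 degrees
Minute hand position: 53 x 6 = 318 degrees
Difference: |296.5 - 318| = 21.5 degrees
The angle between the hands is 21.5 degrees

Final answer: 21.5 degrees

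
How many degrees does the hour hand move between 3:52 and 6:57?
The hour hand moves 0.5 degrees per minute.
Time elapsed: 6:57 - 3:52 = 185 minutes
Angular displacement: 185 x 0.5 = 92.5 degrees

Final answer: 92.5 degrees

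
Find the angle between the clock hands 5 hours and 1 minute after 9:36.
First find the time 5 hours and 1 minute after 9:36.
Total minutes: 9 x 60 + 36 + 5 x 60 + 1 = 877.
877 mod 720 = 157 minutes = 2:37.
Now compute the angle at 2:37:
Hour hand: 2 x 30 + 37 x 0.5 = 78.5 degrees
Minute hand: 37 x 6 = 222 degrees
Difference: |78.5 - 222| = 143.5 degrees
The angle is 143.5 degrees

Final answer: 143.5 degrees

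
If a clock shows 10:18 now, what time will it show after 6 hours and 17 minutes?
Starting time: 10:18
Adding 17 minutes to 18 minutes: 18 + 17 = 35 minutes
Adding 6 hours: 10 + 6 = 16 - 12 = 4
Final time: 4:35

Final answer: 4:35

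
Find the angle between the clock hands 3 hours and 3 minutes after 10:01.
First find the time 3 hours and 3 minutes after 10:01.
Total minutes: 10 x 60 + 1 + 3 x 60 + 3 = 784.
784 mod 720 = 64 minutes = 1:04.
Now compute the angle at 1:04:
Hour hand: 1 x 30 + 4 x 0.5 = 32 degrees
Minute hand: 4 x 6 = 24 degrees
Difference: |32 - 24| = 8 degrees
The angle is 8 degrees

Final answer: 8 degrees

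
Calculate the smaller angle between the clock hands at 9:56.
Hour hand position: 9 x 30 + 56 x 0.5 = 298 degrees
Minute hand position: 56 x 6 = 336 degrees
Difference: |298 - 336| = 38 degrees
The angle between the hands is 38 degrees

Final answer: 38 degrees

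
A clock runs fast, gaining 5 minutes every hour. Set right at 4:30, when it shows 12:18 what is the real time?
For every 60 true minutes, the faulty clock advances 65 minutes, so 1 faulty-clock minute corresponds to 60/65 true minutes.
From 4:30 to 12:18 on the faulty dial is 468 minutes.
True elapsed: 468 x 60/65 = 432 minutes = 7 hours and 12 minutes.
True time: 4:30 + 7 hours and 12 minutes = 11:42.

Final answer: 11:42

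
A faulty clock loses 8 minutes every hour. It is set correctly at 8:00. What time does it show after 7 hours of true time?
For every 60 true minutes, the faulty clock advances 60 - 8 = 52 minutes.
True elapsed: 7 hours = 420 minutes.
Faulty clock advances: 420 x 52/60 = 364 minutes (drift: 56 minutes behind).
Shown time: 8:00 + 364 minutes = 2:04.

Final answer: 2:04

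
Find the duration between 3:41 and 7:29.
From 3:41 to 7:29:
(7 x 60 + 29) - (3 x 60 + 41) = 449 - 221 = 228 minutes
= 3 hours and 48 minutes

Final answer: 3 hours and 48 minutes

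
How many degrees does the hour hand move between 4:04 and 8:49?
The hour hand moves 0.5 degrees per minute.
Time elapsed: 8:49 - 4:04 = 285 minutes
Angular displacement: 285 x 0.5 = 142.5 degrees

Final answer: 142.5 degrees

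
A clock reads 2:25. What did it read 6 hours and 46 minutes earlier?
Starting time: 2:25 = 145 total minutes past 12:00
Subtracting: 6 hours and 46 minutes = 406 minutes
145 - 406 = -261 (negative, add 12 hours = 720) = 459 minutes
= 7 hours and 39 minutes past 12:00 = 7:39

Final answer: 7:39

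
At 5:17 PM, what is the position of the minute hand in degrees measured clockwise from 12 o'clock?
The minute hand moves 6 degrees per minute.
At 5:17: 17 x 6 = 102 degrees

Final answer: 102 degrees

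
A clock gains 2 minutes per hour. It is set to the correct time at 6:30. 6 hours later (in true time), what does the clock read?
For every 60 true minutes, the faulty clock advances 60 + 2 = 62 minutes.
True elapsed: 6 hours = 360 minutes.
Faulty clock advances: 360 x 62/60 = 372 minutes (drift: 12 minutes ahead).
Shown time: 6:30 + 372 minutes = 12:42.

Final answer: 12:42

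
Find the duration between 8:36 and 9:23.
From 8:36 to 9:23:
(9 x 60 + 23) - (8 x 60 + 36) = 563 - 516 = 47 minutes
= 47 minutes

Final answer: 47 minutes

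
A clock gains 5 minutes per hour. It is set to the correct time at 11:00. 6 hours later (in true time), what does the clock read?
For every 60 true minutes, the faulty clock advances 60 + 5 = 65 minutes.
True elapsed: 6 hours = 360 minutes.
Faulty clock advances: 360 x 65/60 = 390 minutes (drift: 30 minutes ahead).
Shown time: 11:00 + 390 minutes = 5:30.

Final answer: 5:30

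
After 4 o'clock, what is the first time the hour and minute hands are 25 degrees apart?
At t minutes past 4:00, the hour hand is at 30 x 4 + 0.5t degrees and the minute hand is at 6t degrees.
The smaller angle between them is 25 degrees when |30H - 5.5t| = 25 or |30H - 5.5t| = 335.
With H = 4, solve 30 x 4 - 5.5t = +/- target for each target:
  t = (30 x 4 - 25) / 5.5 = 17.27
  t = (30 x 4 + 25) / 5.5 = 26.36
  t = (30 x 4 - 335) / 5.5 = -39.09 (outside (0, 60))
  t = (30 x 4 + 335) / 5.5 = 82.73 (outside (0, 60))
Valid solutions in (0, 60): {17.27, 26.36} minutes.
The first occurrence is t = 17.27 minutes.
The hands form a 25-degree angle at 17.27 minutes past 4:00.

Final answer: 17.27 minutes past 4:00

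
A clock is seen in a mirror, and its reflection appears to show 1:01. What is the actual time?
Reflection across the vertical (12-6) axis maps a hand at angle A degrees to (360 - A) degrees, which sends a reading of T minutes past 12:00 to (720 - T) minutes past 12:00.
Mirror reads 1:01 = 61 minutes past 12:00.
Actual time: (720 - 61) mod 720 = 659 minutes = 10:59.

Final answer: 10:59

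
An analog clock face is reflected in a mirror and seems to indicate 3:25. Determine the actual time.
Reflection across the vertical (12-6) axis maps a hand at angle A degrees to (360 - A) degrees, which sends a reading of T minutes past 12:00 to (720 - T) minutes past 12:00.
Mirror reads 3:25 = 205 minutes past 12:00.
Actual time: (720 - 205) mod 720 = 515 minutes = 8:35.

Final answer: 8:35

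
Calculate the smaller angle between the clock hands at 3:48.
Hour hand position: 3 x 30 + 48 x 0.5 = 114 degrees
Minute hand position: 48 x 6 = 288 degrees
Difference: |114 - 288| = 174 degrees
The angle between the hands is 174 degrees

Final answer: 174 degrees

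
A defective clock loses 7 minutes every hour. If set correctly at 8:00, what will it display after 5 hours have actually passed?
For every 60 true minutes, the faulty clock advances 60 - 7 = 53 minutes.
True elapsed: 5 hours = 300 minutes.
Faulty clock advances: 300 x 53/60 = 265 minutes (drift: 35 minutes behind).
Shown time: 8:00 + 265 minutes = 12:25.

Final answer: 12:25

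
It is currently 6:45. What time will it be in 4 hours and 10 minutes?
Starting time: 6:45
Adding 10 minutes to 45 minutes: 45 + 10 = 55 minutes
Adding 4 hours: 6 + 4 = 10
Final time: 10:55

Final answer: 10:55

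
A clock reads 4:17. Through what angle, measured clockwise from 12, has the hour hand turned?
The hour hand moves 30 degrees per hour and 0.5 degrees per minute.
At 4:17: (4) x 30 + 17 x 0.5 = 120 + 8.5 = 128.5 degrees

Final answer: 128.5 degrees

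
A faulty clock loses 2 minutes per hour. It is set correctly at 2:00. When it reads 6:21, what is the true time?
For every 60 true minutes, the faulty clock advances 58 minutes, so 1 faulty-clock minute corresponds to 60/58 true minutes.
From 2:00 to 6:21 on the faulty dial is 261 minutes.
True elapsed: 261 x 60/58 = 270 minutes = 4 hours and 30 minutes.
True time: 2:00 + 4 hours and 30 minutes = 6:30.

Final answer: 6:30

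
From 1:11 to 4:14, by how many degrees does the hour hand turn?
The hour hand moves 0.5 degrees per minute.
Time elapsed: 4:14 - 1:11 = 183 minutes
Angular displacement: 183 x 0.5 = 91.5 degrees

Final answer: 91.5 degrees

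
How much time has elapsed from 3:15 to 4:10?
From 3:15 to 4:10:
(4 x 60 + 10) - (3 x 60 + 15) = 250 - 195 = 55 minutes
= 55 minutes

Final answer: 55 minutes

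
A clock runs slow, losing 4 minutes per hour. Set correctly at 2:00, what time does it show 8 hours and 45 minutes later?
For every 60 true minutes, the faulty clock advances 60 - 4 = 56 minutes.
True elapsed: 8 hours and 45 minutes = 525 minutes.
Faulty clock advances: 525 x 56/60 = 490 minutes (drift: 35 minutes behind).
Shown time: 2:00 + 490 minutes = 10:10.

Final answer: 10:10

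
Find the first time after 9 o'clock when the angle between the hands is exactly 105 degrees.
At t minutes past 9:00, the hour hand is at 30 x 9 + 0.5t degrees and the minute hand is at 6t degrees.
The smaller angle between them is 105 degrees when |30H - 5.5t| = 105 or |30H - 5.5t| = 255.
With H = 9, solve 30 x 9 - 5.5t = +/- target for each target:
  t = (30 x 9 - 105) / 5.5 = 30
  t = (30 x 9 + 105) / 5.5 = 68.18 (outside (0, 60))
  t = (30 x 9 - 255) / 5.5 = 2.73
  t = (30 x 9 + 255) / 5.5 = 95.45 (outside (0, 60))
Valid solutions in (0, 60): {2.73, 30} minutes.
The first occurrence is t = 2.73 minutes.
The hands form a 105-degree angle at 2.73 minutes past 9:00.

Final answer: 2.73 minutes past 9:00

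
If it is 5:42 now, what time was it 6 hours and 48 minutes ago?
Starting time: 5:42 = 342 total minutes past 12:00
Subtracting: 6 hours and 48 minutes = 408 minutes
342 - 408 = -66 (negative, add 12 hours = 720) = 654 minutes
= 10 hours and 54 minutes past 12:00 = 10:54

Final answer: 10:54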